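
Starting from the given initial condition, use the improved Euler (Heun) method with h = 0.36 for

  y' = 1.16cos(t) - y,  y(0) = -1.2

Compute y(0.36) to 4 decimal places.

-0.5167

Heun: k1 = f(t_n, y_n); k2 = f(t_n + h, y_n + h·k1); y_{n+1} = y_n + (h/2)·(k1 + k2).
t=0.000000, y=-1.200000:
  k1 = f(0.000000, -1.200000) = 2.360000
  k2 = f(0.360000, -0.350400) = 1.436040
  y ← -1.200000 + (0.36/2)·(2.360000 + 1.436040) = -0.516713
y(0.36) ≈ -0.5167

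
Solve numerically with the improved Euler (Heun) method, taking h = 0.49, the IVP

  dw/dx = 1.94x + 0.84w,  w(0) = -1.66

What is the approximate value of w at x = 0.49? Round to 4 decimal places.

Heun: k1 = f(x_n, w_n); k2 = f(x_n + h, w_n + h·k1); w_{n+1} = w_n + (h/2)·(k1 + k2).
x=0.000000, w=-1.660000:
  k1 = f(0.000000, -1.660000) = -1.394400
  k2 = f(0.490000, -2.343256) = -1.017735
  w ← -1.660000 + (0.49/2)·(-1.394400 + (-1.017735)) = -2.250973
w(0.49) ≈ -2.2510

-2.2510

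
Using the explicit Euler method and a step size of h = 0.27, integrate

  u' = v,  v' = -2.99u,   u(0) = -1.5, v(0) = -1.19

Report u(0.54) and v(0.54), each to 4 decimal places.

-1.8156, 1.4913

Euler on (u,v): u_{n+1} = u_n + h·u', v_{n+1} = v_n + h·v'.
0.000000: (-1.500000, -1.190000); f=(-1.190000, 4.485000) → (-1.821300, 0.020950)
0.270000: (-1.821300, 0.020950); f=(0.020950, 5.445687) → (-1.815643, 1.491285)
(u(0.54), v(0.54)) ≈ (-1.8156, 1.4913)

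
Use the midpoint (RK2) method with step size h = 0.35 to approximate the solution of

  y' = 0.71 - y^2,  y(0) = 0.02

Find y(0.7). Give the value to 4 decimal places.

Midpoint: k1 = f(t_n, y_n); k2 = f(t_n + h/2, y_n + (h/2)·k1); y_{n+1} = y_n + h·k2.
t=0.000000, y=0.020000:
  k1 = f(0.000000, 0.020000) = 0.709600
  k2 = f(0.175000, 0.144180) = 0.689212
  y ← 0.020000 + 0.35·0.689212 = 0.261224
t=0.350000, y=0.261224:
  k1 = f(0.350000, 0.261224) = 0.641762
  k2 = f(0.525000, 0.373533) = 0.570473
  y ← 0.261224 + 0.35·0.570473 = 0.460890
y(0.7) ≈ 0.4609

0.4609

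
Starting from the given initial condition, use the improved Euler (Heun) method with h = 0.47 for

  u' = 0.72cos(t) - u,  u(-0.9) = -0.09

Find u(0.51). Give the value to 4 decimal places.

Heun: k1 = f(t_n, u_n); k2 = f(t_n + h, u_n + h·k1); u_{n+1} = u_n + (h/2)·(k1 + k2).
t=-0.900000, u=-0.090000:
  k1 = f(-0.900000, -0.090000) = 0.537559
  k2 = f(-0.430000, 0.162653) = 0.491803
  u ← -0.090000 + (0.47/2)·(0.537559 + 0.491803) = 0.151900
t=-0.430000, u=0.151900:
  k1 = f(-0.430000, 0.151900) = 0.502555
  k2 = f(0.040000, 0.388101) = 0.331323
  u ← 0.151900 + (0.47/2)·(0.502555 + 0.331323) = 0.347861
t=0.040000, u=0.347861:
  k1 = f(0.040000, 0.347861) = 0.371563
  k2 = f(0.510000, 0.522496) = 0.105880
  u ← 0.347861 + (0.47/2)·(0.371563 + 0.105880) = 0.460060
u(0.51) ≈ 0.4601

0.4601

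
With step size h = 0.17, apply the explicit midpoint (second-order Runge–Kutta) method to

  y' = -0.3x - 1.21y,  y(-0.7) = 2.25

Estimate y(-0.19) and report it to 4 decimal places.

1.2669

Midpoint: k1 = f(x_n, y_n); k2 = f(x_n + h/2, y_n + (h/2)·k1); y_{n+1} = y_n + h·k2.
x=-0.700000, y=2.250000:
  k1 = f(-0.700000, 2.250000) = -2.512500
  k2 = f(-0.615000, 2.036437) = -2.279589
  y ← 2.250000 + 0.17·(-2.279589) = 1.862470
x=-0.530000, y=1.862470:
  k1 = f(-0.530000, 1.862470) = -2.094588
  k2 = f(-0.445000, 1.684430) = -1.904660
  y ← 1.862470 + 0.17·(-1.904660) = 1.538678
x=-0.360000, y=1.538678:
  k1 = f(-0.360000, 1.538678) = -1.753800
  k2 = f(-0.275000, 1.389605) = -1.598922
  y ← 1.538678 + 0.17·(-1.598922) = 1.266861
y(-0.19) ≈ 1.2669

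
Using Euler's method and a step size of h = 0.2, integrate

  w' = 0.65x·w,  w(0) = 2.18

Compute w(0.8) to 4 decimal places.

Euler: w_{n+1} = w_n + h·f(x_n, w_n).
x=0.000000, w=2.180000: f=0.000000 → w ← 2.180000 + 0.2·0.000000 = 2.180000
x=0.200000, w=2.180000: f=0.283400 → w ← 2.180000 + 0.2·0.283400 = 2.236680
x=0.400000, w=2.236680: f=0.581537 → w ← 2.236680 + 0.2·0.581537 = 2.352987
x=0.600000, w=2.352987: f=0.917665 → w ← 2.352987 + 0.2·0.917665 = 2.536520
w(0.8) ≈ 2.5365

2.5365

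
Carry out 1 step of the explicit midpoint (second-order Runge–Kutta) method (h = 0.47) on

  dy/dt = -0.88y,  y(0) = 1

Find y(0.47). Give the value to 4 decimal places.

Midpoint: k1 = f(t_n, y_n); k2 = f(t_n + h/2, y_n + (h/2)·k1); y_{n+1} = y_n + h·k2.
t=0.000000, y=1.000000:
  k1 = f(0.000000, 1.000000) = -0.880000
  k2 = f(0.235000, 0.793200) = -0.698016
  y ← 1.000000 + 0.47·(-0.698016) = 0.671932
y(0.47) ≈ 0.6719

0.6719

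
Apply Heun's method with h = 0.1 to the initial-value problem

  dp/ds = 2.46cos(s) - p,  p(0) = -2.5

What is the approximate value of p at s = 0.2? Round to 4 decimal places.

-1.6059

Heun: k1 = f(s_n, p_n); k2 = f(s_n + h, p_n + h·k1); p_{n+1} = p_n + (h/2)·(k1 + k2).
s=0.000000, p=-2.500000:
  k1 = f(0.000000, -2.500000) = 4.960000
  k2 = f(0.100000, -2.004000) = 4.451710
  p ← -2.500000 + (0.1/2)·(4.960000 + 4.451710) = -2.029414
s=0.100000, p=-2.029414:
  k1 = f(0.100000, -2.029414) = 4.477125
  k2 = f(0.200000, -1.581702) = 3.992666
  p ← -2.029414 + (0.1/2)·(4.477125 + 3.992666) = -1.605925
p(0.2) ≈ -1.6059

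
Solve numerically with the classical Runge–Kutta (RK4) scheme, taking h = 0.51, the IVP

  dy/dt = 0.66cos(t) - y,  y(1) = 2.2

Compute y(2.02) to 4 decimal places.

0.7833

RK4: k1 = f(t_n, y_n); k2 = f(t_n + h/2, y_n + (h/2)·k1); k3 = f(t_n + h/2, y_n + (h/2)·k2); k4 = f(t_n + h, y_n + h·k3); y_{n+1} = y_n + (h/6)·(k1 + 2k2 + 2k3 + k4).
t=1.000000, y=2.200000:
  k1 = f(1.000000, 2.200000) = -1.843400
  k2 = f(1.255000, 1.729933) = -1.524954
  k3 = f(1.255000, 1.811137) = -1.606158
  k4 = f(1.510000, 1.380859) = -1.340758
  y ← 2.200000 + (0.51/6)·(k1 + 2k2 + 2k3 + k4) = 1.397057
t=1.510000, y=1.397057:
  k1 = f(1.510000, 1.397057) = -1.356957
  k2 = f(1.765000, 1.051033) = -1.178404
  k3 = f(1.765000, 1.096564) = -1.223935
  k4 = f(2.020000, 0.772851) = -1.059455
  y ← 1.397057 + (0.51/6)·(k1 + 2k2 + 2k3 + k4) = 0.783265
y(2.02) ≈ 0.7833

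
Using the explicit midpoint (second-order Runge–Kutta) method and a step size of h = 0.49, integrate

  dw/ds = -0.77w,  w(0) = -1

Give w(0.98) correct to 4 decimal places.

Midpoint: k1 = f(s_n, w_n); k2 = f(s_n + h/2, w_n + (h/2)·k1); w_{n+1} = w_n + h·k2.
s=0.000000, w=-1.000000:
  k1 = f(0.000000, -1.000000) = 0.770000
  k2 = f(0.245000, -0.811350) = 0.624740
  w ← -1.000000 + 0.49·0.624740 = -0.693878
s=0.490000, w=-0.693878:
  k1 = f(0.490000, -0.693878) = 0.534286
  k2 = f(0.735000, -0.562978) = 0.433493
  w ← -0.693878 + 0.49·0.433493 = -0.481466
w(0.98) ≈ -0.4815

-0.4815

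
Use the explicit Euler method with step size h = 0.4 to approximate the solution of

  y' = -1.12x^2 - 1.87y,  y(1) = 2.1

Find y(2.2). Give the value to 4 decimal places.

Euler: y_{n+1} = y_n + h·f(x_n, y_n).
x=1.000000, y=2.100000: f=-5.047000 → y ← 2.100000 + 0.4·(-5.047000) = 0.081200
x=1.400000, y=0.081200: f=-2.347044 → y ← 0.081200 + 0.4·(-2.347044) = -0.857618
x=1.800000, y=-0.857618: f=-2.025055 → y ← -0.857618 + 0.4·(-2.025055) = -1.667640
y(2.2) ≈ -1.6676

-1.6676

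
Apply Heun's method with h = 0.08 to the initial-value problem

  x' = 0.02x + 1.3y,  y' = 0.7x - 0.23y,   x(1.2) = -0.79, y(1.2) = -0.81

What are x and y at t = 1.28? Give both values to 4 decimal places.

-0.8771, -0.8415

Heun on (x,y): k1 = f(t_n, state_n); k2 = f(t_n + h, state_n + h·k1); state_{n+1} = state_n + (h/2)·(k1 + k2).
1.200000: (-0.790000, -0.810000)
  k1 = (-1.068800, -0.366700)
  predictor → (-0.875504, -0.839336)
  k2 = (-1.108647, -0.419806)
  → (-0.877098, -0.841460)
(x(1.28), y(1.28)) ≈ (-0.8771, -0.8415)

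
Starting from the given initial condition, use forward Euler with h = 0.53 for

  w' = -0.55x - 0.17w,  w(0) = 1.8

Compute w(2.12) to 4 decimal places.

0.3613

Euler: w_{n+1} = w_n + h·f(x_n, w_n).
x=0.000000, w=1.800000: f=-0.306000 → w ← 1.800000 + 0.53·(-0.306000) = 1.637820
x=0.530000, w=1.637820: f=-0.569929 → w ← 1.637820 + 0.53·(-0.569929) = 1.335757
x=1.060000, w=1.335757: f=-0.810079 → w ← 1.335757 + 0.53·(-0.810079) = 0.906416
x=1.590000, w=0.906416: f=-1.028591 → w ← 0.906416 + 0.53·(-1.028591) = 0.361263
w(2.12) ≈ 0.3613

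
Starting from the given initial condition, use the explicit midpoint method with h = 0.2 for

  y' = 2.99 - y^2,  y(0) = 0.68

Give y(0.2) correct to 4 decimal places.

1.1040

Midpoint: k1 = f(s_n, y_n); k2 = f(s_n + h/2, y_n + (h/2)·k1); y_{n+1} = y_n + h·k2.
s=0.000000, y=0.680000:
  k1 = f(0.000000, 0.680000) = 2.527600
  k2 = f(0.100000, 0.932760) = 2.119959
  y ← 0.680000 + 0.2·2.119959 = 1.103992
y(0.2) ≈ 1.1040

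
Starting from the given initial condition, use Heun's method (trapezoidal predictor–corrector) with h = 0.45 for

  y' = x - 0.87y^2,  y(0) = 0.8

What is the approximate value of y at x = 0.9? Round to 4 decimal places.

Heun: k1 = f(x_n, y_n); k2 = f(x_n + h, y_n + h·k1); y_{n+1} = y_n + (h/2)·(k1 + k2).
x=0.000000, y=0.800000:
  k1 = f(0.000000, 0.800000) = -0.556800
  k2 = f(0.450000, 0.549440) = 0.187361
  y ← 0.800000 + (0.45/2)·(-0.556800 + 0.187361) = 0.716876
x=0.450000, y=0.716876:
  k1 = f(0.450000, 0.716876) = 0.002897
  k2 = f(0.900000, 0.718180) = 0.451269
  y ← 0.716876 + (0.45/2)·(0.002897 + 0.451269) = 0.819064
y(0.9) ≈ 0.8191

0.8191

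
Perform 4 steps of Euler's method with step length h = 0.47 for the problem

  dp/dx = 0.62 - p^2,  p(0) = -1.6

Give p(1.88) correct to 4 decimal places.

-161.7272

Euler: p_{n+1} = p_n + h·f(x_n, p_n).
x=0.000000, p=-1.600000: f=-1.940000 → p ← -1.600000 + 0.47·(-1.940000) = -2.511800
x=0.470000, p=-2.511800: f=-5.689139 → p ← -2.511800 + 0.47·(-5.689139) = -5.185695
x=0.940000, p=-5.185695: f=-26.271437 → p ← -5.185695 + 0.47·(-26.271437) = -17.533271
x=1.410000, p=-17.533271: f=-306.795590 → p ← -17.533271 + 0.47·(-306.795590) = -161.727198
p(1.88) ≈ -161.7272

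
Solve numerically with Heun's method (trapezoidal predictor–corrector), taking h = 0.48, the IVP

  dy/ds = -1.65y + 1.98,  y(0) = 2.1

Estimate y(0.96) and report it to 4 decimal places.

1.4449

Heun: k1 = f(s_n, y_n); k2 = f(s_n + h, y_n + h·k1); y_{n+1} = y_n + (h/2)·(k1 + k2).
s=0.000000, y=2.100000:
  k1 = f(0.000000, 2.100000) = -1.485000
  k2 = f(0.480000, 1.387200) = -0.308880
  y ← 2.100000 + (0.48/2)·(-1.485000 + (-0.308880)) = 1.669469
s=0.480000, y=1.669469:
  k1 = f(0.480000, 1.669469) = -0.774624
  k2 = f(0.960000, 1.297650) = -0.161122
  y ← 1.669469 + (0.48/2)·(-0.774624 + (-0.161122)) = 1.444890
y(0.96) ≈ 1.4449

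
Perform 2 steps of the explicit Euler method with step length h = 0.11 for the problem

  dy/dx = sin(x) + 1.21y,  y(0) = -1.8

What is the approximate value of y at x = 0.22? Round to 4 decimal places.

Euler: y_{n+1} = y_n + h·f(x_n, y_n).
x=0.000000, y=-1.800000: f=-2.178000 → y ← -1.800000 + 0.11·(-2.178000) = -2.039580
x=0.110000, y=-2.039580: f=-2.358113 → y ← -2.039580 + 0.11·(-2.358113) = -2.298972
y(0.22) ≈ -2.2990

-2.2990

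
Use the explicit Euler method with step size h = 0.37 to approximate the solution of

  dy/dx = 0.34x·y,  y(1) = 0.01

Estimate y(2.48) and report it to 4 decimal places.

0.0204

Euler: y_{n+1} = y_n + h·f(x_n, y_n).
x=1.000000, y=0.010000: f=0.003400 → y ← 0.010000 + 0.37·0.003400 = 0.011258
x=1.370000, y=0.011258: f=0.005244 → y ← 0.011258 + 0.37·0.005244 = 0.013198
x=1.740000, y=0.013198: f=0.007808 → y ← 0.013198 + 0.37·0.007808 = 0.016087
x=2.110000, y=0.016087: f=0.011541 → y ← 0.016087 + 0.37·0.011541 = 0.020357
y(2.48) ≈ 0.0204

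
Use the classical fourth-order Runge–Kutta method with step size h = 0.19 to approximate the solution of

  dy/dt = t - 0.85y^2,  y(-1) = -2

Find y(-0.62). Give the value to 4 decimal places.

RK4: k1 = f(t_n, y_n); k2 = f(t_n + h/2, y_n + (h/2)·k1); k3 = f(t_n + h/2, y_n + (h/2)·k2); k4 = f(t_n + h, y_n + h·k3); y_{n+1} = y_n + (h/6)·(k1 + 2k2 + 2k3 + k4).
t=-1.000000, y=-2.000000:
  k1 = f(-1.000000, -2.000000) = -4.400000
  k2 = f(-0.905000, -2.418000) = -5.874715
  k3 = f(-0.905000, -2.558098) = -6.467285
  k4 = f(-0.810000, -3.228784) = -9.671290
  y ← -2.000000 + (0.19/6)·(k1 + 2k2 + 2k3 + k4) = -3.227251
t=-0.810000, y=-3.227251:
  k1 = f(-0.810000, -3.227251) = -9.662876
  k2 = f(-0.715000, -4.145224) = -15.320451
  k3 = f(-0.715000, -4.682694) = -19.353478
  k4 = f(-0.620000, -6.904412) = -41.140265
  y ← -3.227251 + (0.19/6)·(k1 + 2k2 + 2k3 + k4) = -7.032033
y(-0.62) ≈ -7.0320

-7.0320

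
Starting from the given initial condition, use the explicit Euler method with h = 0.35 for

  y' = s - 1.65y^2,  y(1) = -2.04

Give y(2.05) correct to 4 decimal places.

-114.8101

Euler: y_{n+1} = y_n + h·f(s_n, y_n).
s=1.000000, y=-2.040000: f=-5.866640 → y ← -2.040000 + 0.35·(-5.866640) = -4.093324
s=1.350000, y=-4.093324: f=-26.296247 → y ← -4.093324 + 0.35·(-26.296247) = -13.297011
s=1.700000, y=-13.297011: f=-290.037307 → y ← -13.297011 + 0.35·(-290.037307) = -114.810068
y(2.05) ≈ -114.8101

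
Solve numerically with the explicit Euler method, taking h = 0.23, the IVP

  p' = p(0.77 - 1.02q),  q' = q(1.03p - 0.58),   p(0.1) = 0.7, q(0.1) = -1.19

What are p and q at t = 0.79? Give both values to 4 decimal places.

Euler on (p,q): p_{n+1} = p_n + h·p', q_{n+1} = q_n + h·q'.
0.100000: (0.700000, -1.190000); f=(1.388660, -0.167790) → (1.019392, -1.228592)
0.330000: (1.019392, -1.228592); f=(2.062396, -0.577406) → (1.493743, -1.361395)
0.560000: (1.493743, -1.361395); f=(3.224428, -1.304972) → (2.235361, -1.661539)
(p(0.79), q(0.79)) ≈ (2.2354, -1.6615)

2.2354, -1.6615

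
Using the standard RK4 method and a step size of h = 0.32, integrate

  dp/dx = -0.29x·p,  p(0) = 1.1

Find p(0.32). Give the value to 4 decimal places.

RK4: k1 = f(x_n, p_n); k2 = f(x_n + h/2, p_n + (h/2)·k1); k3 = f(x_n + h/2, p_n + (h/2)·k2); k4 = f(x_n + h, p_n + h·k3); p_{n+1} = p_n + (h/6)·(k1 + 2k2 + 2k3 + k4).
x=0.000000, p=1.100000:
  k1 = f(0.000000, 1.100000) = 0.000000
  k2 = f(0.160000, 1.100000) = -0.051040
  k3 = f(0.160000, 1.091834) = -0.050661
  k4 = f(0.320000, 1.083788) = -0.100576
  p ← 1.100000 + (0.32/6)·(k1 + 2k2 + 2k3 + k4) = 1.083788
p(0.32) ≈ 1.0838

1.0838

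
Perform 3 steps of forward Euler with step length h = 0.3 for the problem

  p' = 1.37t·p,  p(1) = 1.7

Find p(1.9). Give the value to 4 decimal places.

6.1005

Euler: p_{n+1} = p_n + h·f(t_n, p_n).
t=1.000000, p=1.700000: f=2.329000 → p ← 1.700000 + 0.3·2.329000 = 2.398700
t=1.300000, p=2.398700: f=4.272085 → p ← 2.398700 + 0.3·4.272085 = 3.680325
t=1.600000, p=3.680325: f=8.067273 → p ← 3.680325 + 0.3·8.067273 = 6.100507
p(1.9) ≈ 6.1005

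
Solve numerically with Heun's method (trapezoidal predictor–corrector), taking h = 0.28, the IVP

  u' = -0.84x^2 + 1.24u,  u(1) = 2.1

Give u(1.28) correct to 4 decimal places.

2.6046

Heun: k1 = f(x_n, u_n); k2 = f(x_n + h, u_n + h·k1); u_{n+1} = u_n + (h/2)·(k1 + k2).
x=1.000000, u=2.100000:
  k1 = f(1.000000, 2.100000) = 1.764000
  k2 = f(1.280000, 2.593920) = 1.840205
  u ← 2.100000 + (0.28/2)·(1.764000 + 1.840205) = 2.604589
u(1.28) ≈ 2.6046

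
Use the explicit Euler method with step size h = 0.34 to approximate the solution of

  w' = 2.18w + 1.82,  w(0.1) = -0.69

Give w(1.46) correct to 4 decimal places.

Euler: w_{n+1} = w_n + h·f(s_n, w_n).
s=0.100000, w=-0.690000: f=0.315800 → w ← -0.690000 + 0.34·0.315800 = -0.582628
s=0.440000, w=-0.582628: f=0.549871 → w ← -0.582628 + 0.34·0.549871 = -0.395672
s=0.780000, w=-0.395672: f=0.957435 → w ← -0.395672 + 0.34·0.957435 = -0.070144
s=1.120000, w=-0.070144: f=1.667086 → w ← -0.070144 + 0.34·1.667086 = 0.496665
w(1.46) ≈ 0.4967

0.4967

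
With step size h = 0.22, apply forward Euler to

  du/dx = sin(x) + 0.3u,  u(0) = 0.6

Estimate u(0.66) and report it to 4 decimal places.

Euler: u_{n+1} = u_n + h·f(x_n, u_n).
x=0.000000, u=0.600000: f=0.180000 → u ← 0.600000 + 0.22·0.180000 = 0.639600
x=0.220000, u=0.639600: f=0.410110 → u ← 0.639600 + 0.22·0.410110 = 0.729824
x=0.440000, u=0.729824: f=0.644887 → u ← 0.729824 + 0.22·0.644887 = 0.871699
u(0.66) ≈ 0.8717

0.8717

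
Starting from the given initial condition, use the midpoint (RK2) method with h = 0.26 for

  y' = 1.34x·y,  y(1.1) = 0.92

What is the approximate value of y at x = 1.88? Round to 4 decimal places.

4.0663

Midpoint: k1 = f(x_n, y_n); k2 = f(x_n + h/2, y_n + (h/2)·k1); y_{n+1} = y_n + h·k2.
x=1.100000, y=0.920000:
  k1 = f(1.100000, 0.920000) = 1.356080
  k2 = f(1.230000, 1.096290) = 1.806906
  y ← 0.920000 + 0.26·1.806906 = 1.389796
x=1.360000, y=1.389796:
  k1 = f(1.360000, 1.389796) = 2.532763
  k2 = f(1.490000, 1.719055) = 3.432265
  y ← 1.389796 + 0.26·3.432265 = 2.282184
x=1.620000, y=2.282184:
  k1 = f(1.620000, 2.282184) = 4.954166
  k2 = f(1.750000, 2.926226) = 6.862000
  y ← 2.282184 + 0.26·6.862000 = 4.066304
y(1.88) ≈ 4.0663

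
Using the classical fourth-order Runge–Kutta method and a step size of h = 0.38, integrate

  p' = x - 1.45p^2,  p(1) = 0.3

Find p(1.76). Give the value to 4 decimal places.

RK4: k1 = f(x_n, p_n); k2 = f(x_n + h/2, p_n + (h/2)·k1); k3 = f(x_n + h/2, p_n + (h/2)·k2); k4 = f(x_n + h, p_n + h·k3); p_{n+1} = p_n + (h/6)·(k1 + 2k2 + 2k3 + k4).
x=1.000000, p=0.300000:
  k1 = f(1.000000, 0.300000) = 0.869500
  k2 = f(1.190000, 0.465205) = 0.876197
  k3 = f(1.190000, 0.466477) = 0.874478
  k4 = f(1.380000, 0.632302) = 0.800282
  p ← 0.300000 + (0.38/6)·(k1 + 2k2 + 2k3 + k4) = 0.627505
x=1.380000, p=0.627505:
  k1 = f(1.380000, 0.627505) = 0.809044
  k2 = f(1.570000, 0.781223) = 0.685050
  k3 = f(1.570000, 0.757665) = 0.737619
  k4 = f(1.760000, 0.907800) = 0.565053
  p ← 0.627505 + (0.38/6)·(k1 + 2k2 + 2k3 + k4) = 0.894736
p(1.76) ≈ 0.8947

0.8947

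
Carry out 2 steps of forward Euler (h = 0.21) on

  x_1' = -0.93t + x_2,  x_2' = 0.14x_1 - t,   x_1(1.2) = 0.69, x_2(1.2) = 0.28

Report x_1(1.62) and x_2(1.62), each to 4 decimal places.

Euler on (x_1,x_2): x_1_{n+1} = x_1_n + h·x_1', x_2_{n+1} = x_2_n + h·x_2'.
1.200000: (0.690000, 0.280000); f=(-0.836000, -1.103400) → (0.514440, 0.048286)
1.410000: (0.514440, 0.048286); f=(-1.263014, -1.337978) → (0.249207, -0.232689)
(x_1(1.62), x_2(1.62)) ≈ (0.2492, -0.2327)

0.2492, -0.2327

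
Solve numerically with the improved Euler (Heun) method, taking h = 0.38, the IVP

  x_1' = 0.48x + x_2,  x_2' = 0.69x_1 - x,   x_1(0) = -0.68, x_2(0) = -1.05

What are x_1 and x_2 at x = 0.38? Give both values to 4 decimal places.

Heun on (x_1,x_2): k1 = f(x_n, state_n); k2 = f(x_n + h, state_n + h·k1); state_{n+1} = state_n + (h/2)·(k1 + k2).
0.000000: (-0.680000, -1.050000)
  k1 = (-1.050000, -0.469200)
  predictor → (-1.079000, -1.228296)
  k2 = (-1.045896, -1.124510)
  → (-1.078220, -1.352805)
(x_1(0.38), x_2(0.38)) ≈ (-1.0782, -1.3528)

-1.0782, -1.3528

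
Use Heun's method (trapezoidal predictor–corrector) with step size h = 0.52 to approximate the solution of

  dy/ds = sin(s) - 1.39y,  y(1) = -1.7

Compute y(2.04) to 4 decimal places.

Heun: k1 = f(s_n, y_n); k2 = f(s_n + h, y_n + h·k1); y_{n+1} = y_n + (h/2)·(k1 + k2).
s=1.000000, y=-1.700000:
  k1 = f(1.000000, -1.700000) = 3.204471
  k2 = f(1.520000, -0.033675) = 1.045519
  y ← -1.700000 + (0.52/2)·(3.204471 + 1.045519) = -0.595003
s=1.520000, y=-0.595003:
  k1 = f(1.520000, -0.595003) = 1.825764
  k2 = f(2.040000, 0.354395) = 0.399320
  y ← -0.595003 + (0.52/2)·(1.825764 + 0.399320) = -0.016481
y(2.04) ≈ -0.0165

-0.0165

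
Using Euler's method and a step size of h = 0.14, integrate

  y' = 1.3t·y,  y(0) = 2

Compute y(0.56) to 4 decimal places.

2.3202

Euler: y_{n+1} = y_n + h·f(t_n, y_n).
t=0.000000, y=2.000000: f=0.000000 → y ← 2.000000 + 0.14·0.000000 = 2.000000
t=0.140000, y=2.000000: f=0.364000 → y ← 2.000000 + 0.14·0.364000 = 2.050960
t=0.280000, y=2.050960: f=0.746549 → y ← 2.050960 + 0.14·0.746549 = 2.155477
t=0.420000, y=2.155477: f=1.176890 → y ← 2.155477 + 0.14·1.176890 = 2.320242
y(0.56) ≈ 2.3202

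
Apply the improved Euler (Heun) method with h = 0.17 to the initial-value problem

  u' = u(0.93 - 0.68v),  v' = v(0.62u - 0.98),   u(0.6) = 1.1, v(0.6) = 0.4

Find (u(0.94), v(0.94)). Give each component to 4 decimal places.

1.3807, 0.3716

Heun on (u,v): k1 = f(t_n, state_n); k2 = f(t_n + h, state_n + h·k1); state_{n+1} = state_n + (h/2)·(k1 + k2).
0.600000: (1.100000, 0.400000)
  k1 = (0.723800, -0.119200)
  predictor → (1.223046, 0.379736)
  k2 = (0.821617, -0.084192)
  → (1.231360, 0.382712)
0.770000: (1.231360, 0.382712)
  k1 = (0.824711, -0.082879)
  predictor → (1.371561, 0.368622)
  k2 = (0.931752, -0.047785)
  → (1.380660, 0.371605)
(u(0.94), v(0.94)) ≈ (1.3807, 0.3716)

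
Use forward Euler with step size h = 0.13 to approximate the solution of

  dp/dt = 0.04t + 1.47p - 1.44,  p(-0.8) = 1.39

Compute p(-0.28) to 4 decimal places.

1.7882

Euler: p_{n+1} = p_n + h·f(t_n, p_n).
t=-0.800000, p=1.390000: f=0.571300 → p ← 1.390000 + 0.13·0.571300 = 1.464269
t=-0.670000, p=1.464269: f=0.685675 → p ← 1.464269 + 0.13·0.685675 = 1.553407
t=-0.540000, p=1.553407: f=0.821908 → p ← 1.553407 + 0.13·0.821908 = 1.660255
t=-0.410000, p=1.660255: f=0.984175 → p ← 1.660255 + 0.13·0.984175 = 1.788198
p(-0.28) ≈ 1.7882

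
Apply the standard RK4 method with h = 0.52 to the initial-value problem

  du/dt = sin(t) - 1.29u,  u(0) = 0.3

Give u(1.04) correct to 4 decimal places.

RK4: k1 = f(t_n, u_n); k2 = f(t_n + h/2, u_n + (h/2)·k1); k3 = f(t_n + h/2, u_n + (h/2)·k2); k4 = f(t_n + h, u_n + h·k3); u_{n+1} = u_n + (h/6)·(k1 + 2k2 + 2k3 + k4).
t=0.000000, u=0.300000:
  k1 = f(0.000000, 0.300000) = -0.387000
  k2 = f(0.260000, 0.199380) = -0.000120
  k3 = f(0.260000, 0.299969) = -0.129879
  k4 = f(0.520000, 0.232463) = 0.197003
  u ← 0.300000 + (0.52/6)·(k1 + 2k2 + 2k3 + k4) = 0.261000
t=0.520000, u=0.261000:
  k1 = f(0.520000, 0.261000) = 0.160190
  k2 = f(0.780000, 0.302650) = 0.312861
  k3 = f(0.780000, 0.342344) = 0.261655
  k4 = f(1.040000, 0.397061) = 0.350195
  u ← 0.261000 + (0.52/6)·(k1 + 2k2 + 2k3 + k4) = 0.404817
u(1.04) ≈ 0.4048

0.4048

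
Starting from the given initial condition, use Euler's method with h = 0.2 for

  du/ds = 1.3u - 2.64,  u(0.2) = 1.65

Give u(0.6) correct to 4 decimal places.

Euler: u_{n+1} = u_n + h·f(s_n, u_n).
s=0.200000, u=1.650000: f=-0.495000 → u ← 1.650000 + 0.2·(-0.495000) = 1.551000
s=0.400000, u=1.551000: f=-0.623700 → u ← 1.551000 + 0.2·(-0.623700) = 1.426260
u(0.6) ≈ 1.4263

1.4263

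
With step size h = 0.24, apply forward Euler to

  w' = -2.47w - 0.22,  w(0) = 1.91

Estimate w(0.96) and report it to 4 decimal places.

Euler: w_{n+1} = w_n + h·f(t_n, w_n).
t=0.000000, w=1.910000: f=-4.937700 → w ← 1.910000 + 0.24·(-4.937700) = 0.724952
t=0.240000, w=0.724952: f=-2.010631 → w ← 0.724952 + 0.24·(-2.010631) = 0.242400
t=0.480000, w=0.242400: f=-0.818729 → w ← 0.242400 + 0.24·(-0.818729) = 0.045905
t=0.720000, w=0.045905: f=-0.333386 → w ← 0.045905 + 0.24·(-0.333386) = -0.034107
w(0.96) ≈ -0.0341

-0.0341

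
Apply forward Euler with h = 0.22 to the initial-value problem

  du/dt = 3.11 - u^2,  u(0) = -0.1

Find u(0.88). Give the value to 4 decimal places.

1.7099

Euler: u_{n+1} = u_n + h·f(t_n, u_n).
t=0.000000, u=-0.100000: f=3.100000 → u ← -0.100000 + 0.22·3.100000 = 0.582000
t=0.220000, u=0.582000: f=2.771276 → u ← 0.582000 + 0.22·2.771276 = 1.191681
t=0.440000, u=1.191681: f=1.689897 → u ← 1.191681 + 0.22·1.689897 = 1.563458
t=0.660000, u=1.563458: f=0.665599 → u ← 1.563458 + 0.22·0.665599 = 1.709890
u(0.88) ≈ 1.7099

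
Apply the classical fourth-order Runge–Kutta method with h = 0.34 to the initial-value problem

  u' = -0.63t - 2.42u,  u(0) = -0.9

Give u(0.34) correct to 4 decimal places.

-0.4262

RK4: k1 = f(t_n, u_n); k2 = f(t_n + h/2, u_n + (h/2)·k1); k3 = f(t_n + h/2, u_n + (h/2)·k2); k4 = f(t_n + h, u_n + h·k3); u_{n+1} = u_n + (h/6)·(k1 + 2k2 + 2k3 + k4).
t=0.000000, u=-0.900000:
  k1 = f(0.000000, -0.900000) = 2.178000
  k2 = f(0.170000, -0.529740) = 1.174871
  k3 = f(0.170000, -0.700272) = 1.587558
  k4 = f(0.340000, -0.360230) = 0.657557
  u ← -0.900000 + (0.34/6)·(k1 + 2k2 + 2k3 + k4) = -0.426243
u(0.34) ≈ -0.4262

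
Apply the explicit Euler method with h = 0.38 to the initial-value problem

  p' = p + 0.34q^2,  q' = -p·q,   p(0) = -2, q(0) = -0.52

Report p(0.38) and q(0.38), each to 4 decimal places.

Euler on (p,q): p_{n+1} = p_n + h·p', q_{n+1} = q_n + h·q'.
0.000000: (-2.000000, -0.520000); f=(-1.908064, -1.040000) → (-2.725064, -0.915200)
(p(0.38), q(0.38)) ≈ (-2.7251, -0.9152)

-2.7251, -0.9152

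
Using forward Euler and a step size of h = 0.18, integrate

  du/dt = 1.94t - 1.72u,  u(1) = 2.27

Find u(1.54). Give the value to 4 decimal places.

1.6729

Euler: u_{n+1} = u_n + h·f(t_n, u_n).
t=1.000000, u=2.270000: f=-1.964400 → u ← 2.270000 + 0.18·(-1.964400) = 1.916408
t=1.180000, u=1.916408: f=-1.007022 → u ← 1.916408 + 0.18·(-1.007022) = 1.735144
t=1.360000, u=1.735144: f=-0.346048 → u ← 1.735144 + 0.18·(-0.346048) = 1.672855
u(1.54) ≈ 1.6729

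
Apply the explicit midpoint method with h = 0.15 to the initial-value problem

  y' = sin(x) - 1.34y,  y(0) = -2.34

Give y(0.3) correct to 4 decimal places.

Midpoint: k1 = f(x_n, y_n); k2 = f(x_n + h/2, y_n + (h/2)·k1); y_{n+1} = y_n + h·k2.
x=0.000000, y=-2.340000:
  k1 = f(0.000000, -2.340000) = 3.135600
  k2 = f(0.075000, -2.104830) = 2.895402
  y ← -2.340000 + 0.15·2.895402 = -1.905690
x=0.150000, y=-1.905690:
  k1 = f(0.150000, -1.905690) = 2.703062
  k2 = f(0.225000, -1.702960) = 2.505073
  y ← -1.905690 + 0.15·2.505073 = -1.529929
y(0.3) ≈ -1.5299

-1.5299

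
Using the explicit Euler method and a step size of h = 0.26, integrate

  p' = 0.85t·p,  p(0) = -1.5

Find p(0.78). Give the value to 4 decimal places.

Euler: p_{n+1} = p_n + h·f(t_n, p_n).
t=0.000000, p=-1.500000: f=0.000000 → p ← -1.500000 + 0.26·0.000000 = -1.500000
t=0.260000, p=-1.500000: f=-0.331500 → p ← -1.500000 + 0.26·(-0.331500) = -1.586190
t=0.520000, p=-1.586190: f=-0.701096 → p ← -1.586190 + 0.26·(-0.701096) = -1.768475
p(0.78) ≈ -1.7685

-1.7685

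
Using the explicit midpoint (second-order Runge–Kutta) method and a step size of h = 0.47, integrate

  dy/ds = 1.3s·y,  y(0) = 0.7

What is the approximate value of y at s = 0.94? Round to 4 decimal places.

Midpoint: k1 = f(s_n, y_n); k2 = f(s_n + h/2, y_n + (h/2)·k1); y_{n+1} = y_n + h·k2.
s=0.000000, y=0.700000:
  k1 = f(0.000000, 0.700000) = 0.000000
  k2 = f(0.235000, 0.700000) = 0.213850
  y ← 0.700000 + 0.47·0.213850 = 0.800509
s=0.470000, y=0.800509:
  k1 = f(0.470000, 0.800509) = 0.489111
  k2 = f(0.705000, 0.915451) = 0.839011
  y ← 0.800509 + 0.47·0.839011 = 1.194844
y(0.94) ≈ 1.1948

1.1948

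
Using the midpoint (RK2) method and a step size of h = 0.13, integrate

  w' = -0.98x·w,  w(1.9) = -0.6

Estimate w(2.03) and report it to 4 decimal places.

Midpoint: k1 = f(x_n, w_n); k2 = f(x_n + h/2, w_n + (h/2)·k1); w_{n+1} = w_n + h·k2.
x=1.900000, w=-0.600000:
  k1 = f(1.900000, -0.600000) = 1.117200
  k2 = f(1.965000, -0.527382) = 1.015580
  w ← -0.600000 + 0.13·1.015580 = -0.467975
w(2.03) ≈ -0.4680

-0.4680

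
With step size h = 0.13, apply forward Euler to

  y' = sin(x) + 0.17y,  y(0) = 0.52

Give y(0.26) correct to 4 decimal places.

Euler: y_{n+1} = y_n + h·f(x_n, y_n).
x=0.000000, y=0.520000: f=0.088400 → y ← 0.520000 + 0.13·0.088400 = 0.531492
x=0.130000, y=0.531492: f=0.219988 → y ← 0.531492 + 0.13·0.219988 = 0.560090
y(0.26) ≈ 0.5601

0.5601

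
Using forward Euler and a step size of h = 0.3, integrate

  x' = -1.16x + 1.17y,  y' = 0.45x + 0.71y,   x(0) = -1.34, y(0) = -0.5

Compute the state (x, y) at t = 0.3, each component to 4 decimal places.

-1.0492, -0.7874

Euler on (x,y): x_{n+1} = x_n + h·x', y_{n+1} = y_n + h·y'.
0.000000: (-1.340000, -0.500000); f=(0.969400, -0.958000) → (-1.049180, -0.787400)
(x(0.3), y(0.3)) ≈ (-1.0492, -0.7874)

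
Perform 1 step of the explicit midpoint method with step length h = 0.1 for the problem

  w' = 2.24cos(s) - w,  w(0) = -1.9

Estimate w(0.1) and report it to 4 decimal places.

Midpoint: k1 = f(s_n, w_n); k2 = f(s_n + h/2, w_n + (h/2)·k1); w_{n+1} = w_n + h·k2.
s=0.000000, w=-1.900000:
  k1 = f(0.000000, -1.900000) = 4.140000
  k2 = f(0.050000, -1.693000) = 3.930201
  w ← -1.900000 + 0.1·3.930201 = -1.506980
w(0.1) ≈ -1.5070

-1.5070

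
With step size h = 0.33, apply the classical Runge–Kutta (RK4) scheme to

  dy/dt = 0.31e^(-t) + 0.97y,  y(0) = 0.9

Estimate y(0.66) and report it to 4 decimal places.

1.9243

RK4: k1 = f(t_n, y_n); k2 = f(t_n + h/2, y_n + (h/2)·k1); k3 = f(t_n + h/2, y_n + (h/2)·k2); k4 = f(t_n + h, y_n + h·k3); y_{n+1} = y_n + (h/6)·(k1 + 2k2 + 2k3 + k4).
t=0.000000, y=0.900000:
  k1 = f(0.000000, 0.900000) = 1.183000
  k2 = f(0.165000, 1.095195) = 1.325186
  k3 = f(0.165000, 1.118656) = 1.347943
  k4 = f(0.330000, 1.344821) = 1.527343
  y ← 0.900000 + (0.33/6)·(k1 + 2k2 + 2k3 + k4) = 1.343113
t=0.330000, y=1.343113:
  k1 = f(0.330000, 1.343113) = 1.525686
  k2 = f(0.495000, 1.594851) = 1.735973
  k3 = f(0.495000, 1.629549) = 1.769629
  k4 = f(0.660000, 1.927091) = 2.029502
  y ← 1.343113 + (0.33/6)·(k1 + 2k2 + 2k3 + k4) = 1.924265
y(0.66) ≈ 1.9243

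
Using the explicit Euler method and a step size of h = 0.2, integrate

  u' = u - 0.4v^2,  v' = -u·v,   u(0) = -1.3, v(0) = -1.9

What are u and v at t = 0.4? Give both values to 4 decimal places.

Euler on (u,v): u_{n+1} = u_n + h·u', v_{n+1} = v_n + h·v'.
0.000000: (-1.300000, -1.900000); f=(-2.744000, -2.470000) → (-1.848800, -2.394000)
0.200000: (-1.848800, -2.394000); f=(-4.141294, -4.426027) → (-2.677059, -3.279205)
(u(0.4), v(0.4)) ≈ (-2.6771, -3.2792)

-2.6771, -3.2792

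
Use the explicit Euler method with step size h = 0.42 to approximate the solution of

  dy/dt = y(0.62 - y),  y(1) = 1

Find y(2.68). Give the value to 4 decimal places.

Euler: y_{n+1} = y_n + h·f(t_n, y_n).
t=1.000000, y=1.000000: f=-0.380000 → y ← 1.000000 + 0.42·(-0.380000) = 0.840400
t=1.420000, y=0.840400: f=-0.185224 → y ← 0.840400 + 0.42·(-0.185224) = 0.762606
t=1.840000, y=0.762606: f=-0.108752 → y ← 0.762606 + 0.42·(-0.108752) = 0.716930
t=2.260000, y=0.716930: f=-0.069492 → y ← 0.716930 + 0.42·(-0.069492) = 0.687743
y(2.68) ≈ 0.6877

0.6877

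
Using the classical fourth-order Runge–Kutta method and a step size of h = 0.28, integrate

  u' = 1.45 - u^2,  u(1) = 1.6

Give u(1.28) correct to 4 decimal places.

1.3915

RK4: k1 = f(t_n, u_n); k2 = f(t_n + h/2, u_n + (h/2)·k1); k3 = f(t_n + h/2, u_n + (h/2)·k2); k4 = f(t_n + h, u_n + h·k3); u_{n+1} = u_n + (h/6)·(k1 + 2k2 + 2k3 + k4).
t=1.000000, u=1.600000:
  k1 = f(1.000000, 1.600000) = -1.110000
  k2 = f(1.140000, 1.444600) = -0.636869
  k3 = f(1.140000, 1.510838) = -0.832632
  k4 = f(1.280000, 1.366863) = -0.418314
  u ← 1.600000 + (0.28/6)·(k1 + 2k2 + 2k3 + k4) = 1.391525
u(1.28) ≈ 1.3915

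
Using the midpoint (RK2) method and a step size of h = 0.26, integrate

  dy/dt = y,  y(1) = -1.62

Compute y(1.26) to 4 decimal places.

-2.0960

Midpoint: k1 = f(t_n, y_n); k2 = f(t_n + h/2, y_n + (h/2)·k1); y_{n+1} = y_n + h·k2.
t=1.000000, y=-1.620000:
  k1 = f(1.000000, -1.620000) = -1.620000
  k2 = f(1.130000, -1.830600) = -1.830600
  y ← -1.620000 + 0.26·(-1.830600) = -2.095956
y(1.26) ≈ -2.0960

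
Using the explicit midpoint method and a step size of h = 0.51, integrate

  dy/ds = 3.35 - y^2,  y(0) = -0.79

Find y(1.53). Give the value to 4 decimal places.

1.5333

Midpoint: k1 = f(s_n, y_n); k2 = f(s_n + h/2, y_n + (h/2)·k1); y_{n+1} = y_n + h·k2.
s=0.000000, y=-0.790000:
  k1 = f(0.000000, -0.790000) = 2.725900
  k2 = f(0.255000, -0.094896) = 3.340995
  y ← -0.790000 + 0.51·3.340995 = 0.913907
s=0.510000, y=0.913907:
  k1 = f(0.510000, 0.913907) = 2.514773
  k2 = f(0.765000, 1.555175) = 0.931432
  y ← 0.913907 + 0.51·0.931432 = 1.388938
s=1.020000, y=1.388938:
  k1 = f(1.020000, 1.388938) = 1.420852
  k2 = f(1.275000, 1.751255) = 0.283106
  y ← 1.388938 + 0.51·0.283106 = 1.533322
y(1.53) ≈ 1.5333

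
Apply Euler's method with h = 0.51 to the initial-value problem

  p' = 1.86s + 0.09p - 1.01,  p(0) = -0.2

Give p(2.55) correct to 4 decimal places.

Euler: p_{n+1} = p_n + h·f(s_n, p_n).
s=0.000000, p=-0.200000: f=-1.028000 → p ← -0.200000 + 0.51·(-1.028000) = -0.724280
s=0.510000, p=-0.724280: f=-0.126585 → p ← -0.724280 + 0.51·(-0.126585) = -0.788838
s=1.020000, p=-0.788838: f=0.816205 → p ← -0.788838 + 0.51·0.816205 = -0.372574
s=1.530000, p=-0.372574: f=1.802268 → p ← -0.372574 + 0.51·1.802268 = 0.546583
s=2.040000, p=0.546583: f=2.833592 → p ← 0.546583 + 0.51·2.833592 = 1.991715
p(2.55) ≈ 1.9917

1.9917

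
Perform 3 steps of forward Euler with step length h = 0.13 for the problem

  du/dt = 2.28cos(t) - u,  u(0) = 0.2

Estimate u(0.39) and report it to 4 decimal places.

0.8982

Euler: u_{n+1} = u_n + h·f(t_n, u_n).
t=0.000000, u=0.200000: f=2.080000 → u ← 0.200000 + 0.13·2.080000 = 0.470400
t=0.130000, u=0.470400: f=1.790361 → u ← 0.470400 + 0.13·1.790361 = 0.703147
t=0.260000, u=0.703147: f=1.500222 → u ← 0.703147 + 0.13·1.500222 = 0.898176
u(0.39) ≈ 0.8982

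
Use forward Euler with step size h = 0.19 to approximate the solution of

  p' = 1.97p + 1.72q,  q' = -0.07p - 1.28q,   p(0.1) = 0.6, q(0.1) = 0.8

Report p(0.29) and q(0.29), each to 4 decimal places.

Euler on (p,q): p_{n+1} = p_n + h·p', q_{n+1} = q_n + h·q'.
0.100000: (0.600000, 0.800000); f=(2.558000, -1.066000) → (1.086020, 0.597460)
(p(0.29), q(0.29)) ≈ (1.0860, 0.5975)

1.0860, 0.5975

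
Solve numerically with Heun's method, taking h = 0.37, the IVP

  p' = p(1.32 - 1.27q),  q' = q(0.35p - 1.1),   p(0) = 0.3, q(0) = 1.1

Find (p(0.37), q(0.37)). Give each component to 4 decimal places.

Heun on (p,q): k1 = f(s_n, state_n); k2 = f(s_n + h, state_n + h·k1); state_{n+1} = state_n + (h/2)·(k1 + k2).
0.000000: (0.300000, 1.100000)
  k1 = (-0.023100, -1.094500)
  predictor → (0.291453, 0.695035)
  k2 = (0.127454, -0.693639)
  → (0.319305, 0.769194)
(p(0.37), q(0.37)) ≈ (0.3193, 0.7692)

0.3193, 0.7692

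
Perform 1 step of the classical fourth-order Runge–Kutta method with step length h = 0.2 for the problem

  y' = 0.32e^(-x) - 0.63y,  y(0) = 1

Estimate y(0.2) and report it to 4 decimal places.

0.9360

RK4: k1 = f(x_n, y_n); k2 = f(x_n + h/2, y_n + (h/2)·k1); k3 = f(x_n + h/2, y_n + (h/2)·k2); k4 = f(x_n + h, y_n + h·k3); y_{n+1} = y_n + (h/6)·(k1 + 2k2 + 2k3 + k4).
x=0.000000, y=1.000000:
  k1 = f(0.000000, 1.000000) = -0.310000
  k2 = f(0.100000, 0.969000) = -0.320922
  k3 = f(0.100000, 0.967908) = -0.320234
  k4 = f(0.200000, 0.935953) = -0.327657
  y ← 1.000000 + (0.2/6)·(k1 + 2k2 + 2k3 + k4) = 0.936001
y(0.2) ≈ 0.9360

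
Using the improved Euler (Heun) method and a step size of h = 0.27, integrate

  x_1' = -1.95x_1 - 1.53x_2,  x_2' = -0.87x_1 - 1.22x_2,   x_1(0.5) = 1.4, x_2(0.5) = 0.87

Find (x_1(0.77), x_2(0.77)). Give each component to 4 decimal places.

Heun on (x_1,x_2): k1 = f(t_n, state_n); k2 = f(t_n + h, state_n + h·k1); state_{n+1} = state_n + (h/2)·(k1 + k2).
0.500000: (1.400000, 0.870000)
  k1 = (-4.061100, -2.279400)
  predictor → (0.303503, 0.254562)
  k2 = (-0.981311, -0.574613)
  → (0.719275, 0.484708)
(x_1(0.77), x_2(0.77)) ≈ (0.7193, 0.4847)

0.7193, 0.4847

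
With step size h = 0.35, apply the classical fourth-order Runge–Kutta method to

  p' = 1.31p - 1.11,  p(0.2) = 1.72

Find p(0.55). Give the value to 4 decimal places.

RK4: k1 = f(x_n, p_n); k2 = f(x_n + h/2, p_n + (h/2)·k1); k3 = f(x_n + h/2, p_n + (h/2)·k2); k4 = f(x_n + h, p_n + h·k3); p_{n+1} = p_n + (h/6)·(k1 + 2k2 + 2k3 + k4).
x=0.200000, p=1.720000:
  k1 = f(0.200000, 1.720000) = 1.143200
  k2 = f(0.375000, 1.920060) = 1.405279
  k3 = f(0.375000, 1.965924) = 1.465360
  k4 = f(0.550000, 2.232876) = 1.815068
  p ← 1.720000 + (0.35/6)·(k1 + 2k2 + 2k3 + k4) = 2.227473
p(0.55) ≈ 2.2275

2.2275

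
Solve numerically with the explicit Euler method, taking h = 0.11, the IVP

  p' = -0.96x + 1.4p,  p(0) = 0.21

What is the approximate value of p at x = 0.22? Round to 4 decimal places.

0.2680

Euler: p_{n+1} = p_n + h·f(x_n, p_n).
x=0.000000, p=0.210000: f=0.294000 → p ← 0.210000 + 0.11·0.294000 = 0.242340
x=0.110000, p=0.242340: f=0.233676 → p ← 0.242340 + 0.11·0.233676 = 0.268044
p(0.22) ≈ 0.2680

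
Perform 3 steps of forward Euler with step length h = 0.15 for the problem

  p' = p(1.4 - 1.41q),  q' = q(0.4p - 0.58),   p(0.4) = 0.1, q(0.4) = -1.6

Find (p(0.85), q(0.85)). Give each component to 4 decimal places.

Euler on (p,q): p_{n+1} = p_n + h·p', q_{n+1} = q_n + h·q'.
0.400000: (0.100000, -1.600000); f=(0.365600, 0.864000) → (0.154840, -1.470400)
0.550000: (0.154840, -1.470400); f=(0.537800, 0.761761) → (0.235510, -1.356136)
0.700000: (0.235510, -1.356136); f=(0.780045, 0.658805) → (0.352517, -1.257315)
(p(0.85), q(0.85)) ≈ (0.3525, -1.2573)

0.3525, -1.2573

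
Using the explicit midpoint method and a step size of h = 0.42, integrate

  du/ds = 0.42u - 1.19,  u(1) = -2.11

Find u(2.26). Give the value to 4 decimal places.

-5.5382

Midpoint: k1 = f(s_n, u_n); k2 = f(s_n + h/2, u_n + (h/2)·k1); u_{n+1} = u_n + h·k2.
s=1.000000, u=-2.110000:
  k1 = f(1.000000, -2.110000) = -2.076200
  k2 = f(1.210000, -2.546002) = -2.259321
  u ← -2.110000 + 0.42·(-2.259321) = -3.058915
s=1.420000, u=-3.058915:
  k1 = f(1.420000, -3.058915) = -2.474744
  k2 = f(1.630000, -3.578611) = -2.693017
  u ← -3.058915 + 0.42·(-2.693017) = -4.189982
s=1.840000, u=-4.189982:
  k1 = f(1.840000, -4.189982) = -2.949792
  k2 = f(2.050000, -4.809438) = -3.209964
  u ← -4.189982 + 0.42·(-3.209964) = -5.538167
u(2.26) ≈ -5.5382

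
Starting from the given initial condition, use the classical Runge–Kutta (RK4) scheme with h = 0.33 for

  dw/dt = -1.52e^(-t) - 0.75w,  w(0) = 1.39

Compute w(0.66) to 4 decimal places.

0.2836

RK4: k1 = f(t_n, w_n); k2 = f(t_n + h/2, w_n + (h/2)·k1); k3 = f(t_n + h/2, w_n + (h/2)·k2); k4 = f(t_n + h, w_n + h·k3); w_{n+1} = w_n + (h/6)·(k1 + 2k2 + 2k3 + k4).
t=0.000000, w=1.390000:
  k1 = f(0.000000, 1.390000) = -2.562500
  k2 = f(0.165000, 0.967187) = -2.014189
  k3 = f(0.165000, 1.057659) = -2.082043
  k4 = f(0.330000, 0.702926) = -1.619959
  w ← 1.390000 + (0.33/6)·(k1 + 2k2 + 2k3 + k4) = 0.709379
t=0.330000, w=0.709379:
  k1 = f(0.330000, 0.709379) = -1.624799
  k2 = f(0.495000, 0.441288) = -1.257513
  k3 = f(0.495000, 0.501890) = -1.302965
  k4 = f(0.660000, 0.279401) = -0.995165
  w ← 0.709379 + (0.33/6)·(k1 + 2k2 + 2k3 + k4) = 0.283629
w(0.66) ≈ 0.2836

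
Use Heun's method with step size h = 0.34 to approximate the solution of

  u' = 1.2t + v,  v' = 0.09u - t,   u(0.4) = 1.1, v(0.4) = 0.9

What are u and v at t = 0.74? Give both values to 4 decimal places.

1.6212, 0.7470

Heun on (u,v): k1 = f(t_n, state_n); k2 = f(t_n + h, state_n + h·k1); state_{n+1} = state_n + (h/2)·(k1 + k2).
0.400000: (1.100000, 0.900000)
  k1 = (1.380000, -0.301000)
  predictor → (1.569200, 0.797660)
  k2 = (1.685660, -0.598772)
  → (1.621162, 0.747039)
(u(0.74), v(0.74)) ≈ (1.6212, 0.7470)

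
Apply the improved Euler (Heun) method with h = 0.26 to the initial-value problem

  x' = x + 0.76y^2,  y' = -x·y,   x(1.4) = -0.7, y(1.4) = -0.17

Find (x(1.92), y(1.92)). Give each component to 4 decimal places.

-1.1500, -0.2702

Heun on (x,y): k1 = f(t_n, state_n); k2 = f(t_n + h, state_n + h·k1); state_{n+1} = state_n + (h/2)·(k1 + k2).
1.400000: (-0.700000, -0.170000)
  k1 = (-0.678036, -0.119000)
  predictor → (-0.876289, -0.200940)
  k2 = (-0.845603, -0.176082)
  → (-0.898073, -0.208361)
1.660000: (-0.898073, -0.208361)
  k1 = (-0.865078, -0.187123)
  predictor → (-1.122993, -0.257013)
  k2 = (-1.072791, -0.288623)
  → (-1.149996, -0.270208)
(x(1.92), y(1.92)) ≈ (-1.1500, -0.2702)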